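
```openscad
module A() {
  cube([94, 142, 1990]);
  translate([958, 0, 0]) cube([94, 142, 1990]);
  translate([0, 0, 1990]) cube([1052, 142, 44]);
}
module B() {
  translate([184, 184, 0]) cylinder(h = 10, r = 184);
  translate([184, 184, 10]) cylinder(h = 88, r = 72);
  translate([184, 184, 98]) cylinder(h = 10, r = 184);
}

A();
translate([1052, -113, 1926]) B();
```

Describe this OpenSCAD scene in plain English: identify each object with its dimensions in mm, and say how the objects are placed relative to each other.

A is a rectangular door frame: two vertical jambs of 94×142 mm section, 1990 mm tall, with a clear opening 864 mm wide between their inner faces. A header 44 mm tall and 142 mm deep lies on top of the jambs and spans the full outside width.

B is a spool: two coaxial disc flanges of radius 184 mm and thickness 10 mm, joined by a core cylinder of radius 72 mm and height 88 mm. The lower flange rests on z = 0 and the three cylinders share a vertical axis.

The spool is beside the door frame with their tops flush at z = 2034.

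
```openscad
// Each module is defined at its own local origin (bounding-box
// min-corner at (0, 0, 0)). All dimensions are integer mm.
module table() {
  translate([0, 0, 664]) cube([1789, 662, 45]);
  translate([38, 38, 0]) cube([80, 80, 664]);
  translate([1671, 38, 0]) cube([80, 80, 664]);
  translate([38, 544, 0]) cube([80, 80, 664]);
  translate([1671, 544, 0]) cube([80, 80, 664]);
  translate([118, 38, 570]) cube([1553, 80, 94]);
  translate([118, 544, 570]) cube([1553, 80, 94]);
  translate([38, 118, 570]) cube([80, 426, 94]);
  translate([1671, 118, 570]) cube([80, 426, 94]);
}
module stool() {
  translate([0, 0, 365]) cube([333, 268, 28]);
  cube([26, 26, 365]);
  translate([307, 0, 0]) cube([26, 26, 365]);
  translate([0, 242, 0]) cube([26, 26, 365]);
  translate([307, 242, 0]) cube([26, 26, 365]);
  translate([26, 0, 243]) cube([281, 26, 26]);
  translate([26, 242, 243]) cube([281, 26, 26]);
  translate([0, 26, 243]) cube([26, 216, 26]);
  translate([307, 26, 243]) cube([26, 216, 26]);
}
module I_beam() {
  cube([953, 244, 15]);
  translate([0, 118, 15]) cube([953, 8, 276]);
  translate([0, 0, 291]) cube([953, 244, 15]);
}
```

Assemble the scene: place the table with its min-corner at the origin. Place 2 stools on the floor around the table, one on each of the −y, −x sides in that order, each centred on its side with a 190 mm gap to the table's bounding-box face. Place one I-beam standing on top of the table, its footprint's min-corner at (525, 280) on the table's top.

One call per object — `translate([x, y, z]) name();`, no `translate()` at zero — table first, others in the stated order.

table();
translate([728, -458, 0]) stool();
translate([-523, 197, 0]) stool();
translate([525, 280, 709]) I_beam();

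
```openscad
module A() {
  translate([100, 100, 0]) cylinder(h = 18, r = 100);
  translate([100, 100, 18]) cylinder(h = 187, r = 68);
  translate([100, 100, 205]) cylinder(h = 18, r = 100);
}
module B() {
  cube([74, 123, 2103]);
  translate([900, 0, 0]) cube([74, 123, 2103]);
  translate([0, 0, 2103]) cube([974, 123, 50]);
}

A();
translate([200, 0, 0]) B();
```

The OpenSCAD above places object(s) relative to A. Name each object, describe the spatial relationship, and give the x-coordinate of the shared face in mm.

A is a spool. B is a door frame. The door frame is against the spool's +x side, with their −y faces flush. The x-coordinate of the shared face is 200 mm.

The spool's +x face and the door frame's −x face are both at x = 200 mm.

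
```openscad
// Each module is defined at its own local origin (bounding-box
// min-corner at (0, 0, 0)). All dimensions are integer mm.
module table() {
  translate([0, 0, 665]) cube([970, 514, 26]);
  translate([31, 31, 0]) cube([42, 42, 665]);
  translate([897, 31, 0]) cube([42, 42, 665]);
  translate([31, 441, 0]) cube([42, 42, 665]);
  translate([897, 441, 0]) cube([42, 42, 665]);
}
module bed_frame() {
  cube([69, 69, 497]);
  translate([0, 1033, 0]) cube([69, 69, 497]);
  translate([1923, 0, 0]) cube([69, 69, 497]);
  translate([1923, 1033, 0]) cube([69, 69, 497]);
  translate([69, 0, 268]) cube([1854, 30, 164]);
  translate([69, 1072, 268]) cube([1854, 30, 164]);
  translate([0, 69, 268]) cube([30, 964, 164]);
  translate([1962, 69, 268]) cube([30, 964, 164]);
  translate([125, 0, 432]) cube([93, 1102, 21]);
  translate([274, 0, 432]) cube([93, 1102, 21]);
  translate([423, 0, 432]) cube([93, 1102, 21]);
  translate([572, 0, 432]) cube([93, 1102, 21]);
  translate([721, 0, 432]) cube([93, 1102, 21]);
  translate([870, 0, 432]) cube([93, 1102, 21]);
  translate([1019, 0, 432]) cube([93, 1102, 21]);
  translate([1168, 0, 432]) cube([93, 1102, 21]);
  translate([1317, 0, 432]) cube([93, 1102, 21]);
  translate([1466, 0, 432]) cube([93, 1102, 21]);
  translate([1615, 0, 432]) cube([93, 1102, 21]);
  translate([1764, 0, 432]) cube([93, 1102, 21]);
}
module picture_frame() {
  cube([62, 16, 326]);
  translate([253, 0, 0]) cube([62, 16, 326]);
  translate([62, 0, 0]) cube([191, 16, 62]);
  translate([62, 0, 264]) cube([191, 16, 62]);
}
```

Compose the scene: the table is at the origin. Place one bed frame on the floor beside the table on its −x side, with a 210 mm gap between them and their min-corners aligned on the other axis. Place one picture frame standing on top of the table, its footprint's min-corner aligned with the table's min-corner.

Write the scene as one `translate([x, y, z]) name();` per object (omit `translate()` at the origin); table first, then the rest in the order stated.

table();
translate([-2202, 0, 0]) bed_frame();
translate([0, 0, 691]) picture_frame();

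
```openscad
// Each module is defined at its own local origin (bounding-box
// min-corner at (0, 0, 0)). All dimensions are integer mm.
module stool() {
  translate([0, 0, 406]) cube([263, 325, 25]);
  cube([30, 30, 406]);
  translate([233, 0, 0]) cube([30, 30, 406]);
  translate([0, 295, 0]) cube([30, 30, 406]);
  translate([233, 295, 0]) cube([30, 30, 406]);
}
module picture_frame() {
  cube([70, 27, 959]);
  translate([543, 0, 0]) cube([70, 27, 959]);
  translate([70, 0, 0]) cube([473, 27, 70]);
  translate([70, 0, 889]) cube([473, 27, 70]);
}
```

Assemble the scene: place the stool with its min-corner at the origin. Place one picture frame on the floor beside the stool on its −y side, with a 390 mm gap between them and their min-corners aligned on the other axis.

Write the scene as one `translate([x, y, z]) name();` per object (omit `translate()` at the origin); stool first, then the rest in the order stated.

stool();
translate([0, -417, 0]) picture_frame();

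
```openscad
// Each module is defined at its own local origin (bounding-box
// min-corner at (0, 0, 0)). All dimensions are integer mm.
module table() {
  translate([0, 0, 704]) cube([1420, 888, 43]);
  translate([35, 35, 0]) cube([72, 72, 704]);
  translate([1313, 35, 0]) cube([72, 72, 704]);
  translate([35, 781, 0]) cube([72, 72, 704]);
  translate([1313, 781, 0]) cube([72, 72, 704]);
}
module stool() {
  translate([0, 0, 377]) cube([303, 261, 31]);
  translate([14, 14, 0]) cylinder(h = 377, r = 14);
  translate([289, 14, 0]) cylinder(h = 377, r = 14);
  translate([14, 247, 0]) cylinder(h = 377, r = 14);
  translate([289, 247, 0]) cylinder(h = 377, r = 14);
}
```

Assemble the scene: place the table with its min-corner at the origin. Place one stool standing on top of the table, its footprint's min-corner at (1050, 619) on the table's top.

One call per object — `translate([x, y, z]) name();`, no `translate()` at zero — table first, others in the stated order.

table();
translate([1050, 619, 747]) stool();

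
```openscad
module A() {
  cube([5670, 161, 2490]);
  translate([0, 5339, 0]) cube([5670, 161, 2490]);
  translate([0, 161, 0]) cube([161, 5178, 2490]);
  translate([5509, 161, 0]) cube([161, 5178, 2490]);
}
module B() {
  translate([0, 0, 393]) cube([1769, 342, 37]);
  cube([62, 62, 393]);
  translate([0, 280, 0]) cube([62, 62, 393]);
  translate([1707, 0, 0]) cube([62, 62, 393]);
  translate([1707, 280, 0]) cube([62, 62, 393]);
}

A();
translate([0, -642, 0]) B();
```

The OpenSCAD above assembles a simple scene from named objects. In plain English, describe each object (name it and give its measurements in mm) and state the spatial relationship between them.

A is a box-shaped house frame (walls only): outside footprint 5670×5500 mm, wall height 2490 mm, wall thickness 161 mm. The two y-facing walls run the full x-width; the two x-facing walls fit between the inner faces of the y-facing walls.

B is a long wooden bench with a 1769 mm (x) × 342 mm (y) seat, 37 mm thick, its top surface 430 mm above the floor. Four 62 mm square legs at the seat corners, flush with the edges, run from z = 0 to the seat underside.

The bench is on the floor beside the house frame on its −y side.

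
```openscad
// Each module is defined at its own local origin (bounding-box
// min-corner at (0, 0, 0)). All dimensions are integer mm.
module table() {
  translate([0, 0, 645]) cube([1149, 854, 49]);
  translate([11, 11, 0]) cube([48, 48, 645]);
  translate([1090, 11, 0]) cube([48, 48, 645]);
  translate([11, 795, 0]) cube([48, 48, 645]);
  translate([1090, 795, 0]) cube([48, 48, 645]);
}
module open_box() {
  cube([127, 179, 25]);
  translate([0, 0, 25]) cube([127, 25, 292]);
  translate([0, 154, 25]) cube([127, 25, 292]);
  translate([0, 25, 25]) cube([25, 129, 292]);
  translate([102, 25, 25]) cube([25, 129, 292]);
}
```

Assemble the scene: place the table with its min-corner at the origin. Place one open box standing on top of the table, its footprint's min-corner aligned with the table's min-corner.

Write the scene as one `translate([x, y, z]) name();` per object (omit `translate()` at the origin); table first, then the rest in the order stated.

table();
translate([0, 0, 694]) open_box();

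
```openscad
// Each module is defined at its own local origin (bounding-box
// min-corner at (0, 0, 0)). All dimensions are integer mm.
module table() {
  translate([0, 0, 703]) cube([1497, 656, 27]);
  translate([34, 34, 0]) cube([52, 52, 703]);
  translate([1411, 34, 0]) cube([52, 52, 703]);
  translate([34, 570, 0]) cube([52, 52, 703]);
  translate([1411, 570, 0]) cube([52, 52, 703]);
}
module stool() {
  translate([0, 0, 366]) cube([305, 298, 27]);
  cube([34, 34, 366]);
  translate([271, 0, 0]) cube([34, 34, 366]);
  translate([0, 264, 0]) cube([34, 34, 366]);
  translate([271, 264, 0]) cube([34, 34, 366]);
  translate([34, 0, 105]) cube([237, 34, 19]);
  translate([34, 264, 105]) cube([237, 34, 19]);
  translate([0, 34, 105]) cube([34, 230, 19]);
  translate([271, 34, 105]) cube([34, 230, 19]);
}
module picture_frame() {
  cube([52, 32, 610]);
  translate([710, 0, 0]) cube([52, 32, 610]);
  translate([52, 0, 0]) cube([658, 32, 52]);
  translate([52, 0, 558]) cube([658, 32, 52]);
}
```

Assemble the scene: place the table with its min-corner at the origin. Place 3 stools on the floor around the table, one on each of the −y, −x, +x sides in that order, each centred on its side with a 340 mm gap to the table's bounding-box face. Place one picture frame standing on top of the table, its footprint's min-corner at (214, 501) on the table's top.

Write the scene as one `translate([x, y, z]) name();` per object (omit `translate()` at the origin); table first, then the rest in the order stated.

table();
translate([596, -638, 0]) stool();
translate([-645, 179, 0]) stool();
translate([1837, 179, 0]) stool();
translate([214, 501, 730]) picture_frame();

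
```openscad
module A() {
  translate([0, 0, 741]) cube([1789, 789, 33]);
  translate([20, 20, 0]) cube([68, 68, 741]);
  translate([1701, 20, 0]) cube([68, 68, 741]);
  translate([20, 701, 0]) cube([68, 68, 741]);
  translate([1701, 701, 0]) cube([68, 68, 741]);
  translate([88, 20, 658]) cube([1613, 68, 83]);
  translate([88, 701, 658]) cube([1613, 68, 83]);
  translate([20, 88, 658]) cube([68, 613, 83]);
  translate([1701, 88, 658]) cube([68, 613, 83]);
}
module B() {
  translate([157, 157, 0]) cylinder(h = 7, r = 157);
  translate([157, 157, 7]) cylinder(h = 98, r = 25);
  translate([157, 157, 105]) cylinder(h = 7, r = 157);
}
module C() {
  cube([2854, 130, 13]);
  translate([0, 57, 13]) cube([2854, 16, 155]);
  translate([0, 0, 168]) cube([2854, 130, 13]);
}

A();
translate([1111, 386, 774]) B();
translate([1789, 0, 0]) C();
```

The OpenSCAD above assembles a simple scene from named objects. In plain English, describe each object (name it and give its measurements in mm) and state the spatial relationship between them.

A is a table with a 1789×789 mm rectangular top, 33 mm thick, top surface at z = 774 mm, supported by four 68×68 mm square legs, each inset 20 mm from the nearest pair of top edges, running from the floor. Four apron rails, 68 mm thick and 83 mm tall, run between adjacent legs with their top edges flush with the underside of the top and their outer faces flush with the legs' outer faces.

B is a spool: two coaxial disc flanges of radius 157 mm and thickness 7 mm, joined by a core cylinder of radius 25 mm and height 98 mm. The lower flange rests on z = 0 and the three cylinders share a vertical axis.

C is an I-beam lying along x, 2854 mm long. Overall section height 181 mm. Two flanges 130 mm wide (y) and 13 mm thick, one on the floor and one at the top; a web 16 mm thick runs between them, centred on the flange width.

The spool is on top of the table. The I-beam is against the table's +x side, with their −y faces flush.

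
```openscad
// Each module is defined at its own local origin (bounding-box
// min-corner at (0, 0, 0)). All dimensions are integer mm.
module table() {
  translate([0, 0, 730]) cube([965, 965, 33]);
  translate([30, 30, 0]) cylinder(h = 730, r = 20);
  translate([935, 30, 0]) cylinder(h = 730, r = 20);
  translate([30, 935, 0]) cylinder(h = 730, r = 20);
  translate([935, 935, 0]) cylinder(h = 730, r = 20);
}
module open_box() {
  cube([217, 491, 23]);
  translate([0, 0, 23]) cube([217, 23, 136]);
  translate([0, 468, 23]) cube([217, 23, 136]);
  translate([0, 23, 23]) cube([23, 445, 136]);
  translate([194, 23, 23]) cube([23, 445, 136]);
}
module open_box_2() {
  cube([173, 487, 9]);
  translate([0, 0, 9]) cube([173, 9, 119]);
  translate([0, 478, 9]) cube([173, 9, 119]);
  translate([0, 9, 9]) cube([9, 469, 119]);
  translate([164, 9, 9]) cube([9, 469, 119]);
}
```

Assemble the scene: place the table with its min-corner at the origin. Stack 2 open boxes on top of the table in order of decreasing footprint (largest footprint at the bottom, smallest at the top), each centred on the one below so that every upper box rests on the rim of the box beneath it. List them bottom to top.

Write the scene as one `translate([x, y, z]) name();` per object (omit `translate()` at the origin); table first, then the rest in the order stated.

table();
translate([374, 237, 763]) open_box();
translate([396, 239, 922]) open_box_2();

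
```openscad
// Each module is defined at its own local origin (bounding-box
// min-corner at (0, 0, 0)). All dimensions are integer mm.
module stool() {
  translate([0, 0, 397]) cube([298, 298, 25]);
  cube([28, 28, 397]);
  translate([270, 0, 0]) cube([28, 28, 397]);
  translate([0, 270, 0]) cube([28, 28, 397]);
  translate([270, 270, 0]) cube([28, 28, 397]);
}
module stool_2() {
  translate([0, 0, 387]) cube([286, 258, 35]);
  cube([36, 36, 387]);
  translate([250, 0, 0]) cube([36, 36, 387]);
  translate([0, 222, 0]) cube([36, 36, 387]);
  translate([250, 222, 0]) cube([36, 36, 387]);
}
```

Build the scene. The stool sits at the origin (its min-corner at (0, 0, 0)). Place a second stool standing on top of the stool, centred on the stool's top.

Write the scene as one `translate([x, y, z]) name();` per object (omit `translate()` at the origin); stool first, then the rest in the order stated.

stool();
translate([6, 20, 422]) stool_2();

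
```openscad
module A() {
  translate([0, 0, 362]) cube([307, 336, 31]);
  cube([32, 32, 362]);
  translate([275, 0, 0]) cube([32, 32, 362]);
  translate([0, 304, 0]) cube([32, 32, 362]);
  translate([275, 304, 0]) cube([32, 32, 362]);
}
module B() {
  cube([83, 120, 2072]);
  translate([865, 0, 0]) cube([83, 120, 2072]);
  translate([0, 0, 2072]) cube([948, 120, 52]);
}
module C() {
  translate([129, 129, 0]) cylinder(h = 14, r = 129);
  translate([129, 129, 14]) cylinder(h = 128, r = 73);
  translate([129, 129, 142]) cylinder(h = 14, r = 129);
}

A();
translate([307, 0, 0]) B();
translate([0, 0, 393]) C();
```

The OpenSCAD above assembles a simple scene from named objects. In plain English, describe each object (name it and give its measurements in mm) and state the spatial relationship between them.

A is a simple wooden stool: a rectangular seat 307 mm (x) by 336 mm (y), 31 mm thick, top face at z = 393 mm, on four square legs, each 32×32 mm in cross-section. The legs rest on z = 0, each flush with a corner of the seat.

B is a door frame. The clear opening is 782 mm wide and 2072 mm high. Two 83 mm wide jambs, 120 mm deep, stand either side of the opening from the floor to the top of the opening. A 52 mm thick head sits across the top of both jambs, spanning the full outside width of the frame.

C is a spool: two coaxial disc flanges of radius 129 mm and thickness 14 mm, joined by a core cylinder of radius 73 mm and height 128 mm. The lower flange rests on z = 0 and the three cylinders share a vertical axis.

The door frame is against the stool's +x side, with their −y faces flush. The spool is on top of the stool.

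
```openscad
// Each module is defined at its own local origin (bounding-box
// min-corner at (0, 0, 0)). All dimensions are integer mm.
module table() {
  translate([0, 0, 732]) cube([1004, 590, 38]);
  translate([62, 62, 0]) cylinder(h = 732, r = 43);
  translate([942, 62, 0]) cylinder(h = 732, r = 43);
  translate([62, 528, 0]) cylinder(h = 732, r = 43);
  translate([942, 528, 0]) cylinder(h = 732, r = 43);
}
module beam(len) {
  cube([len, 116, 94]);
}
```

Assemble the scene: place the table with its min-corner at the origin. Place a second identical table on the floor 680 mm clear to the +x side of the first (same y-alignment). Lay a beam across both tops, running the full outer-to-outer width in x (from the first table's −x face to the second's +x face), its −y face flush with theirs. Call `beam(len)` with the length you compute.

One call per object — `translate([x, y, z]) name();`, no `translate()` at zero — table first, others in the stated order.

table();
translate([1684, 0, 0]) table();
translate([0, 0, 770]) beam(2688);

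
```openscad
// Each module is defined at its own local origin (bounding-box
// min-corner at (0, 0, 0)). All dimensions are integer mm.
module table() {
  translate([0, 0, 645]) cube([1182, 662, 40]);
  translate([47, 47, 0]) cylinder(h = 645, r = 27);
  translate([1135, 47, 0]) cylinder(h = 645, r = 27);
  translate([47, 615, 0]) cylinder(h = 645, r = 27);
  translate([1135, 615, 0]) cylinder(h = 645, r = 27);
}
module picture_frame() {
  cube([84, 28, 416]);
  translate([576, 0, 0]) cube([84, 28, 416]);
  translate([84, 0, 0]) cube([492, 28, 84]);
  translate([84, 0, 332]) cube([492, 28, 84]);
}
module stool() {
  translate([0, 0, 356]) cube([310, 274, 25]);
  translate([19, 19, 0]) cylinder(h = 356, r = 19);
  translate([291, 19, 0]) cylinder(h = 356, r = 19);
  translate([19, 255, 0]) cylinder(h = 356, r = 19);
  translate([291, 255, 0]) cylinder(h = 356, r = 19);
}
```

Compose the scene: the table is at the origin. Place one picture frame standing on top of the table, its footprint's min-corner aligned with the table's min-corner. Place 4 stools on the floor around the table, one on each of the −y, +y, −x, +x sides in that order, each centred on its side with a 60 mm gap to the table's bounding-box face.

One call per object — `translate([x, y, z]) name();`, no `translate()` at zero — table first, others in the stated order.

table();
translate([0, 0, 685]) picture_frame();
translate([436, -334, 0]) stool();
translate([436, 722, 0]) stool();
translate([-370, 194, 0]) stool();
translate([1242, 194, 0]) stool();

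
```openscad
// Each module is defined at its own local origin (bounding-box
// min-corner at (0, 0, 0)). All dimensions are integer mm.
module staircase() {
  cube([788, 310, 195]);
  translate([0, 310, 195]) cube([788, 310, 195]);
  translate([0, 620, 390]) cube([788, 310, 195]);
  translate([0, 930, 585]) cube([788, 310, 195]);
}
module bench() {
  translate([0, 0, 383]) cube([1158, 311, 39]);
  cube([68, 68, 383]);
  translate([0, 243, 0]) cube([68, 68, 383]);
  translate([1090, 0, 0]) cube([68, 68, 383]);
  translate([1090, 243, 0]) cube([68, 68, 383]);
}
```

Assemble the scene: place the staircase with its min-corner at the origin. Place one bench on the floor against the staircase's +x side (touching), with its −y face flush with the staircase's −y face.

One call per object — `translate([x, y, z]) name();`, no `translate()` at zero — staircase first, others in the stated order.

staircase();
translate([788, 0, 0]) bench();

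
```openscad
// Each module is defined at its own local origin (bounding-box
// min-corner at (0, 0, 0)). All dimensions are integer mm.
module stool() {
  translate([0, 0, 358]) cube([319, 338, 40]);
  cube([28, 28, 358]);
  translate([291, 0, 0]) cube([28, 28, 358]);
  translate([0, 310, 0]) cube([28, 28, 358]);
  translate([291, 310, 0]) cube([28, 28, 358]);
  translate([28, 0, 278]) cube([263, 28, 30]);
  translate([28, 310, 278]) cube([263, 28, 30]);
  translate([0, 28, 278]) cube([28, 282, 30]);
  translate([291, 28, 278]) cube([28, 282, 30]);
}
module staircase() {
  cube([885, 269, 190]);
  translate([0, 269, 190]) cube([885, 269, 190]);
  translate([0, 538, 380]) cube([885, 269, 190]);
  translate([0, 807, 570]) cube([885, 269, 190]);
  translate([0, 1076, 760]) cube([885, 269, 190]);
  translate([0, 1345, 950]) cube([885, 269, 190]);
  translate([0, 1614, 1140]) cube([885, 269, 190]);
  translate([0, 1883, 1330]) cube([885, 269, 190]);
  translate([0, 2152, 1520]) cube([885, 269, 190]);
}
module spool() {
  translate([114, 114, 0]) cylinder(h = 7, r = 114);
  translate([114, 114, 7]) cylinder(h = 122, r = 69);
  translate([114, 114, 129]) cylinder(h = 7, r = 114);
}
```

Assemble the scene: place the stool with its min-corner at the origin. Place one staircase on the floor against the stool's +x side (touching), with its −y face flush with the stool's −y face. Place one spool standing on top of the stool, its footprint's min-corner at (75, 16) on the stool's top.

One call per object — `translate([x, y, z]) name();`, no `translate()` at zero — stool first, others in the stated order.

stool();
translate([319, 0, 0]) staircase();
translate([75, 16, 398]) spool();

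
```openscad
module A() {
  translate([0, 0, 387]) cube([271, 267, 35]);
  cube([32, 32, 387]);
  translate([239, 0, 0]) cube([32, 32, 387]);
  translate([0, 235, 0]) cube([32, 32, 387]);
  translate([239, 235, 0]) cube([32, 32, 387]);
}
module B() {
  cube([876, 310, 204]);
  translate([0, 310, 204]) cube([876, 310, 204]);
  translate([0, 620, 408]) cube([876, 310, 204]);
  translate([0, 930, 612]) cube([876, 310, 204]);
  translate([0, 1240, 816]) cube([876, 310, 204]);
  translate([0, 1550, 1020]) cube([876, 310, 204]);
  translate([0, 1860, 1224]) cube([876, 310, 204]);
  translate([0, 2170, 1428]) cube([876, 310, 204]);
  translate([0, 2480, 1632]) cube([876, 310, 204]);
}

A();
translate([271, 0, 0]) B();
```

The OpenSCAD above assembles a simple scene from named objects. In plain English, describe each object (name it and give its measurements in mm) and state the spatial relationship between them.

A is a four-legged stool. The seat is 271×267 mm, 35 mm thick, top at z = 422 mm. It stands on four square legs, each 32×32 mm in cross-section, from z = 0 to the seat underside, each flush with a corner of the seat.

B is a straight staircase of 9 solid steps. Each step is 876 mm wide (x), 310 mm deep (y, the going) and 204 mm tall (the rise). The first step rests on the floor; each subsequent step sits one going further in +y and one rise higher in +z, directly behind and above the previous step with no overlap.

The staircase is against the stool's +x side, with their −y faces flush.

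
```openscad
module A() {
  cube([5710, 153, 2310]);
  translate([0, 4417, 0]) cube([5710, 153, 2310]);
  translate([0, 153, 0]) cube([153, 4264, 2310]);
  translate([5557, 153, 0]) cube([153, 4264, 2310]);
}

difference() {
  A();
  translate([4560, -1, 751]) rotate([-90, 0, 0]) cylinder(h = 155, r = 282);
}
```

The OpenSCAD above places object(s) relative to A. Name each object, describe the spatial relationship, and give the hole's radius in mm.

The subtracted cylinder has r = 282 mm.

A is a house frame. The house frame has a circular hole through its front wall. The hole's radius is 282 mm.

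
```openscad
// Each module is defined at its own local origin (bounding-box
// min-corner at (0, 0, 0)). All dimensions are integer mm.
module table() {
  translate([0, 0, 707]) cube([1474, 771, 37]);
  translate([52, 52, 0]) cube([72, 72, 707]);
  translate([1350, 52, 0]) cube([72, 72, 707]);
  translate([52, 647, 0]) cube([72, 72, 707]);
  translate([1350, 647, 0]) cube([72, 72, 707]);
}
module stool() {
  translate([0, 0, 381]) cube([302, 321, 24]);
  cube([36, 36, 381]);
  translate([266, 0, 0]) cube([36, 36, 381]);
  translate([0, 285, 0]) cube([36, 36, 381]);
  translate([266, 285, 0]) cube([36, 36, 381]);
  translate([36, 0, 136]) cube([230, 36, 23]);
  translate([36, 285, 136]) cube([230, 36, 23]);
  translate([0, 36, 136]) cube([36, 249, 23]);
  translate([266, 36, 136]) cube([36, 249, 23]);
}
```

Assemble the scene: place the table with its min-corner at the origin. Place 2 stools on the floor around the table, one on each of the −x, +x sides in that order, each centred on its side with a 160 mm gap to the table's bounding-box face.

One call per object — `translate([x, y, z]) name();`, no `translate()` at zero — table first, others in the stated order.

table();
translate([-462, 225, 0]) stool();
translate([1634, 225, 0]) stool();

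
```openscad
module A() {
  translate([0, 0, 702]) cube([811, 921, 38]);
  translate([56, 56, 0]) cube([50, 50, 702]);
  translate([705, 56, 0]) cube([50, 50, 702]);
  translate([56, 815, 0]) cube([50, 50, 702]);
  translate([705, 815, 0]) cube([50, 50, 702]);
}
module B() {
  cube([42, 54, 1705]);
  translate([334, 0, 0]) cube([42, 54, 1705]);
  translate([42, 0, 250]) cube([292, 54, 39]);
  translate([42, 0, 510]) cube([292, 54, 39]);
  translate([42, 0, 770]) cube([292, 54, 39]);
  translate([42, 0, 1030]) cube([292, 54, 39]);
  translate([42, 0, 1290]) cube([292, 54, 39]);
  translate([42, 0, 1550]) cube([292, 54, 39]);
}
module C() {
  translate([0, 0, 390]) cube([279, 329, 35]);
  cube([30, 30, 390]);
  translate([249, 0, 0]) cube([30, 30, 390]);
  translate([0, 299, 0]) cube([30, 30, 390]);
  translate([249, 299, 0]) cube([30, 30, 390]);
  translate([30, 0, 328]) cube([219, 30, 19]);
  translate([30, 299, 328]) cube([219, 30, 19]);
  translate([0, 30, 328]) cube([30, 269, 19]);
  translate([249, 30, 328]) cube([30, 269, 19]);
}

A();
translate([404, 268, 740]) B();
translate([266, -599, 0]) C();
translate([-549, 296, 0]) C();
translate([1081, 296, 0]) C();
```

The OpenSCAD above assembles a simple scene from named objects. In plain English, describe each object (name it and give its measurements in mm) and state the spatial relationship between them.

A is a table: top 811 mm (x) × 921 mm (y), 38 mm thick, upper face at z = 740 mm, on four 50×50 mm square legs, each inset 56 mm from the nearest pair of top edges, running from z = 0 to the bottom of the top.

B is a wooden ladder with two side rails of 42×54 mm section and 1705 mm height, set 376 mm apart overall. Between them run 6 rectangular rungs (54 mm deep, 39 mm thick), front faces flush with the rails' −y face. The bottom of the first rung is 250 mm above the floor and each subsequent rung is 260 mm higher than the one below.

C is a four-legged stool. The seat is 279×329 mm, 35 mm thick, top at z = 425 mm. It stands on four square legs, each 30×30 mm in cross-section, from z = 0 to the seat underside, each flush with a corner of the seat. Four stretchers, 30 mm wide and 19 mm tall, connect adjacent legs with their undersides at z = 328 mm, each running between the inner faces of the legs it joins and aligned with the legs' outer faces on the other axis.

The ladder is on top of the table. Three stools sit around the table at the −y, −x, +x sides.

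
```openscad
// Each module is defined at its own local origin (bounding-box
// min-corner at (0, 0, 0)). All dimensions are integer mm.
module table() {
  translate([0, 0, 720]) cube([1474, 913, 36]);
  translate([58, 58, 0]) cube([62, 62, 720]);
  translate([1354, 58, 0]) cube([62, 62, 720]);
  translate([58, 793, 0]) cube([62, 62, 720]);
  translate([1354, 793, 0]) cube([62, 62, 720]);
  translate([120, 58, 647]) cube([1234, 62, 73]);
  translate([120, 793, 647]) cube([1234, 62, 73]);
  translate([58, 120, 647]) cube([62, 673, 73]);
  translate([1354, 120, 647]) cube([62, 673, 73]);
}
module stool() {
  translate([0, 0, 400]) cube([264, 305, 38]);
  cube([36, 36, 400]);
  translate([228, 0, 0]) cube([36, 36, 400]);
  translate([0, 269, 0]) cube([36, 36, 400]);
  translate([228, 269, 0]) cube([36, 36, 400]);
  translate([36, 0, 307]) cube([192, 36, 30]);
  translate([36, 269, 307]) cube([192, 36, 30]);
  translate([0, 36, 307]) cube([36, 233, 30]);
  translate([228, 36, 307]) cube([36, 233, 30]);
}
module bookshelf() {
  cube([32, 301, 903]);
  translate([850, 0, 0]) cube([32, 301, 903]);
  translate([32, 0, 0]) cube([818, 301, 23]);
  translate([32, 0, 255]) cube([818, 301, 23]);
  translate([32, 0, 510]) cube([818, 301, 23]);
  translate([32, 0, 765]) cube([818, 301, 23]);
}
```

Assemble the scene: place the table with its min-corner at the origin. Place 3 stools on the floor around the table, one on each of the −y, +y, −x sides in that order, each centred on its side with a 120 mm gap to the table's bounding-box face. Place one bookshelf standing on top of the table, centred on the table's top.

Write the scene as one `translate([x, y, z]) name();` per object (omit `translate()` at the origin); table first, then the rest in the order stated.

table();
translate([605, -425, 0]) stool();
translate([605, 1033, 0]) stool();
translate([-384, 304, 0]) stool();
translate([296, 306, 756]) bookshelf();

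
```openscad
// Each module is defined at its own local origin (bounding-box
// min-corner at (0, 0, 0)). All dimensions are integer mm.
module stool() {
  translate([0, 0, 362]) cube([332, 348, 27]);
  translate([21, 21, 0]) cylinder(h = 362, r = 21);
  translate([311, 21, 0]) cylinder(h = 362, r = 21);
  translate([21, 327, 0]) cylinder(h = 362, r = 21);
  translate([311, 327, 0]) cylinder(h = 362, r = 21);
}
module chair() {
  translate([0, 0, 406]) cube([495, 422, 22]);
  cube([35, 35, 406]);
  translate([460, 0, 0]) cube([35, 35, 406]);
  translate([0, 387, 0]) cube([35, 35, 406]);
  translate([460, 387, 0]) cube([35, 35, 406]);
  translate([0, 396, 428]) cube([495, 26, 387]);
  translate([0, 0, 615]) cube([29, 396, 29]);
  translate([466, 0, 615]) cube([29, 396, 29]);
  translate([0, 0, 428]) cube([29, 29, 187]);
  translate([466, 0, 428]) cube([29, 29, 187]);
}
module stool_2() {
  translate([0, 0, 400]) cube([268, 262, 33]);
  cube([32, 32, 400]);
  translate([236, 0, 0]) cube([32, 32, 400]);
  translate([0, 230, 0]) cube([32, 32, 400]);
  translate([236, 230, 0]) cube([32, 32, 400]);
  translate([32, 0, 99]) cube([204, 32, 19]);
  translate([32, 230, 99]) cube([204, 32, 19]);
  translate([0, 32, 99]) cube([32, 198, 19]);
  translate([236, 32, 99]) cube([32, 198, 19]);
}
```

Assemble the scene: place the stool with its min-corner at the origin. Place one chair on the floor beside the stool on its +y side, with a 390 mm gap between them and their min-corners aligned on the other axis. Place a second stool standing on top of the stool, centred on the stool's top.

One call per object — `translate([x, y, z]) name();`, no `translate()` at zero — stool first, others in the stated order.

stool();
translate([0, 738, 0]) chair();
translate([32, 43, 389]) stool_2();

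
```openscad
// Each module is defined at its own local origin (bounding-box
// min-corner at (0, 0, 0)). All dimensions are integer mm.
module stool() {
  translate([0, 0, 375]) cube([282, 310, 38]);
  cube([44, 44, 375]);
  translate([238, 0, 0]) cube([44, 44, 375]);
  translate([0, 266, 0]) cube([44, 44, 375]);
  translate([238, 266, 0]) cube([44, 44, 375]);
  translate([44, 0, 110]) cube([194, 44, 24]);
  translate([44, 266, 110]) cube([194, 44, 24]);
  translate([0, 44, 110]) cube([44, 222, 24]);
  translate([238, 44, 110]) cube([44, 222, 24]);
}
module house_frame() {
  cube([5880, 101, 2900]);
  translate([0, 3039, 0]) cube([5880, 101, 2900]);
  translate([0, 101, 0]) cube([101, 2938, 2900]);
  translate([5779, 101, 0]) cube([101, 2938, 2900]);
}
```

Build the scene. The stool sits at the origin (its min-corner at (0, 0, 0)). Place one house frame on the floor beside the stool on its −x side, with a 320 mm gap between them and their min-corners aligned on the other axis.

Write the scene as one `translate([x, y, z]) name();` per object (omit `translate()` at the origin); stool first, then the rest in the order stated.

stool();
translate([-6200, 0, 0]) house_frame();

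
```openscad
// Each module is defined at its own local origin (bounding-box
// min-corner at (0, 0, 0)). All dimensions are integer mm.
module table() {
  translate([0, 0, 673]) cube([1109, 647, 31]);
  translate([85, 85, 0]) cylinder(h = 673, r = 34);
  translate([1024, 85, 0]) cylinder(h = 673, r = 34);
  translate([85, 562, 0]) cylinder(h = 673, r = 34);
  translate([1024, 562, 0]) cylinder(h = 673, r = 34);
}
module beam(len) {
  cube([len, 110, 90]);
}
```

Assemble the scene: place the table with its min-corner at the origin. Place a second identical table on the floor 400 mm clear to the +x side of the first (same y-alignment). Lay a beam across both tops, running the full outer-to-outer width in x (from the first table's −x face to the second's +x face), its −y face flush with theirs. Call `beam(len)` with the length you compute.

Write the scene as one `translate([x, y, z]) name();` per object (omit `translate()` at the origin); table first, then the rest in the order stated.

table();
translate([1509, 0, 0]) table();
translate([0, 0, 704]) beam(2618);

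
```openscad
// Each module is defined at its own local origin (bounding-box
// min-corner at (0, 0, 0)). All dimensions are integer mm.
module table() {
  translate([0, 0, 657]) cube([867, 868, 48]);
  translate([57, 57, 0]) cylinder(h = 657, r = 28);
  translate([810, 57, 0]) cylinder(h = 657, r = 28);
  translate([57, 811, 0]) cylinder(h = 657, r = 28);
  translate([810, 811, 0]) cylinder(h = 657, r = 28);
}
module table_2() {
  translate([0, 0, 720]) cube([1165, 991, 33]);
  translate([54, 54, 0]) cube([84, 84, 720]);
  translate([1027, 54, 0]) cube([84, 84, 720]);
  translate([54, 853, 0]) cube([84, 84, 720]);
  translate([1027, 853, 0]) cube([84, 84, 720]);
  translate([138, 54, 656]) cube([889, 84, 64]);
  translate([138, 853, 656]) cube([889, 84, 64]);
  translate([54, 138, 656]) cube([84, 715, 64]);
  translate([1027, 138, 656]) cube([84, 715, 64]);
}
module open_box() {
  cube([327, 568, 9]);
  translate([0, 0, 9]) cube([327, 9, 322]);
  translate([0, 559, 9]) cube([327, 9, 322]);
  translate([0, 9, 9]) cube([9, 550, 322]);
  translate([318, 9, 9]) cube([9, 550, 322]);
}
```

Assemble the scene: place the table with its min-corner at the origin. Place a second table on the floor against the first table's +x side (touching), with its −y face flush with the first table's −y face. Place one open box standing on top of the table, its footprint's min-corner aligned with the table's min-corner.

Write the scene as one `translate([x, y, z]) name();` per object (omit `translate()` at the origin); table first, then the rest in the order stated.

table();
translate([867, 0, 0]) table_2();
translate([0, 0, 705]) open_box();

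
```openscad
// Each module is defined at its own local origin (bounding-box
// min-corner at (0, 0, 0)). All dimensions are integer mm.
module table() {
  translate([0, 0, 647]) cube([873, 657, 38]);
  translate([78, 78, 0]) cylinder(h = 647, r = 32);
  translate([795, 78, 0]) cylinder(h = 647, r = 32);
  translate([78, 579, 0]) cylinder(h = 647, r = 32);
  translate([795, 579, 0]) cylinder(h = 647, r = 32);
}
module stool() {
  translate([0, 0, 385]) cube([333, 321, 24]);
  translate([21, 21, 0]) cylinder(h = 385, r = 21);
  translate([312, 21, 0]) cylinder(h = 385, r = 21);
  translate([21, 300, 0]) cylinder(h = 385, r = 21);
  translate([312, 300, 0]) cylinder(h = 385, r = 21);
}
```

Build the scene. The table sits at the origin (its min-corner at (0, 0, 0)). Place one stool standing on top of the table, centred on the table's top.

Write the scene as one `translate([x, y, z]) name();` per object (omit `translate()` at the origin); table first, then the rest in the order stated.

table();
translate([270, 168, 685]) stool();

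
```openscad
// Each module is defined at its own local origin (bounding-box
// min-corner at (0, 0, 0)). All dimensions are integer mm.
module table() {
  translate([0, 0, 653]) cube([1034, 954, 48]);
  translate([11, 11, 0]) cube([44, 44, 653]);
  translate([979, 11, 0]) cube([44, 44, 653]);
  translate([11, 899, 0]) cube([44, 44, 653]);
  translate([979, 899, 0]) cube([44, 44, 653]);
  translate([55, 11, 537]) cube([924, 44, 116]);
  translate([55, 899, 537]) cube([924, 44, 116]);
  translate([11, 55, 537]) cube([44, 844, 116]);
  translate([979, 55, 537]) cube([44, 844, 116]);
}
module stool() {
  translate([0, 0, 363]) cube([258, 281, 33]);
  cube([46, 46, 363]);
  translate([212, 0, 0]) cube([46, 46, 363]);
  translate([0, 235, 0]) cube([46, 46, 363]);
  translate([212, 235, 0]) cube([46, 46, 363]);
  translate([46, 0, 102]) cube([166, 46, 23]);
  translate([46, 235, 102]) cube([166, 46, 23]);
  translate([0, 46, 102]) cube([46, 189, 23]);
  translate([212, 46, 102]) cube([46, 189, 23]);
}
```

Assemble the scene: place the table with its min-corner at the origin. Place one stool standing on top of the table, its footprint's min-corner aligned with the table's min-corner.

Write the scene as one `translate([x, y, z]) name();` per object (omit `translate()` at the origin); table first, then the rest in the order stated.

table();
translate([0, 0, 701]) stool();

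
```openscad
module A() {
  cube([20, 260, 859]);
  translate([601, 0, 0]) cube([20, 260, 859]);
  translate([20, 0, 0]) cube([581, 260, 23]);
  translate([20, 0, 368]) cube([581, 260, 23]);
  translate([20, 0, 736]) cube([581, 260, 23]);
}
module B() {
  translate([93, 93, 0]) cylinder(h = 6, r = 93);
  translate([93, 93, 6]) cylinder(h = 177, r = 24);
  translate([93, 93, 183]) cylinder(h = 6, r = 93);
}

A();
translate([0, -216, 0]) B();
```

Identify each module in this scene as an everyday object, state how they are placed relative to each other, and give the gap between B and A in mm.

The spool's nearest face is 30 mm from the bookshelf's −y face.

A is a bookshelf. B is a spool. The spool is on the floor beside the bookshelf on its −y side. The gap between the spool and the bookshelf is 30 mm.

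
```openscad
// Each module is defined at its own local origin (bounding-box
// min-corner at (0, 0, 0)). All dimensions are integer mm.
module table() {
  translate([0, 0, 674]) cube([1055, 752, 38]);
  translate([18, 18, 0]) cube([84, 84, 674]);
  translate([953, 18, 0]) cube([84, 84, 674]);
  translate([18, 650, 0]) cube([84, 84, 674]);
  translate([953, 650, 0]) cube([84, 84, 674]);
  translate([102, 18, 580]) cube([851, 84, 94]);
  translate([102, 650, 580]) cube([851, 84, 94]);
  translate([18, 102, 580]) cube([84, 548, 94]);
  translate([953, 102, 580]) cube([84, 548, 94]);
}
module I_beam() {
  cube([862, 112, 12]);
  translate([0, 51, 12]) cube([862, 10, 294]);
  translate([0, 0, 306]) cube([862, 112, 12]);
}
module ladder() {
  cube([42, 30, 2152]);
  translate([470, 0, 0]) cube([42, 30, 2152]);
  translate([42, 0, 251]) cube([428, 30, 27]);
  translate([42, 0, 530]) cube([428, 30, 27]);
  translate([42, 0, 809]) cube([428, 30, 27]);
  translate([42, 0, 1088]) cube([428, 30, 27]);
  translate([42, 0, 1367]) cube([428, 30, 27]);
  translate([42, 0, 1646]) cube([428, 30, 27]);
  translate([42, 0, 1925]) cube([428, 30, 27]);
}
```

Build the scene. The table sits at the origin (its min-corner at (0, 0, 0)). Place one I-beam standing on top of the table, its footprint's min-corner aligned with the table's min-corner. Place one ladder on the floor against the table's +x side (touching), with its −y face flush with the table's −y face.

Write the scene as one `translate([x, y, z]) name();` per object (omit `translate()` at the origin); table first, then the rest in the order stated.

table();
translate([0, 0, 712]) I_beam();
translate([1055, 0, 0]) ladder();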